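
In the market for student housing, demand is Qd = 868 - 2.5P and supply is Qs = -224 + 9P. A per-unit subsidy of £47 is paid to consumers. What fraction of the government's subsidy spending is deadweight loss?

Pre-subsidy: 868 - 2.5P = -224 + 9P gives P* = 2184/23, Q* = 14504/23.
With the rebate, buyers effectively pay Pb = Ps − 47, where Ps is the price sellers receive.
Demand in terms of Ps becomes Qd = 868 − 2.5(Ps − 47) = 985.5 - 2.5Ps. Setting this equal to supply: 985.5 - 2.5Ps = -224 + 9Ps, so Ps = 2419/23.
Buyers pay Pb = 2419/23 − 47 = 1338/23; Q' = -224 + 9·(2419/23) = 16619/23.
ΔCS = ½(14504/23 + 16619/23)(2184/23 − 1338/23) = 13165029/529; ΔPS = ½(14504/23 + 16619/23)(2419/23 − 2184/23) = 7313905/1058.
Government spending = 47 × 16619/23 = 781093/23.
DWL = ½ × 47 × (16619/23 − 14504/23) = 99405/46; fraction = (99405/46) / (781093/23) = 2115/33238.

DWL / government spending = 2115/33238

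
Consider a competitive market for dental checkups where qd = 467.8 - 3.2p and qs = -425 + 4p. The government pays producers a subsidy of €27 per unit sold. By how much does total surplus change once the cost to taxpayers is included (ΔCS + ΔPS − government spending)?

Net change in total surplus = -€648

Pre-subsidy: 467.8 - 3.2p = -425 + 4p gives p* = 124, q* = 71.
With the subsidy, sellers receive ps = pb + 27 for each unit, where pb is the price buyers pay.
Supply in terms of pb becomes qs = -425 + 4(pb + 27) = -317 + 4pb. Setting this equal to demand: 467.8 - 3.2pb = -317 + 4pb, so pb = 109.
Sellers receive ps = 109 + 27 = 136; q' = 467.8 − 3.2·109 = 119.
ΔCS = ½(71 + 119)(124 − 109) = 1425; ΔPS = ½(71 + 119)(136 − 124) = 1140.
Government spending = 27 × 119 = 3213.
Net change = 1425 + 1140 − 3213 = -648. The loss equals the DWL triangle ½·27·48.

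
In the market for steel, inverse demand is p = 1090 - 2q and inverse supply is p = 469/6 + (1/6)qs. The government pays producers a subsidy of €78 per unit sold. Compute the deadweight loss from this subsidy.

Pre-subsidy: 1090 - 2q = 469/6 + (1/6)q gives q* = 467 and p* = 156.
With the subsidy, sellers receive ps = pb + 78 for each unit, where pb is the price buyers pay.
On the curves, pb = 1090 - 2q and ps = 469/6 + (1/6)q; the wedge ps − pb = 78 gives 469/6 + (1/6)q − (1090 - 2q) = 78, so q' = 503.
Then pb = 1090 − 2·503 = 84 and ps = 469/6 + (1/6)·503 = 162.
The subsidy expands output by 503 − 467 = 36 past the efficient level; on those units the gap between marginal cost and willingness to pay runs from 0 up to 78.
DWL = ½ × 78 × 36 = 1404.

Deadweight loss = €1404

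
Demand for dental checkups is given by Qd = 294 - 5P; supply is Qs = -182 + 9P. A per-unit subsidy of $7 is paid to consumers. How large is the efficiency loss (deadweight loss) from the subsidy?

Deadweight loss = $78.75

Pre-subsidy: 294 - 5P = -182 + 9P gives P* = 34, Q* = 124.
With the rebate, buyers effectively pay Pb = Ps − 7, where Ps is the price sellers receive.
Demand in terms of Ps becomes Qd = 294 − 5(Ps − 7) = 329 - 5Ps. Setting this equal to supply: 329 - 5Ps = -182 + 9Ps, so Ps = 36.5.
Buyers pay Pb = 36.5 − 7 = 29.5; Q' = -182 + 9·36.5 = 146.5.
The subsidy expands output by 146.5 − 124 = 22.5 past the efficient level; on those units the gap between marginal cost and willingness to pay runs from 0 up to 7.
DWL = ½ × 7 × 22.5 = 78.75.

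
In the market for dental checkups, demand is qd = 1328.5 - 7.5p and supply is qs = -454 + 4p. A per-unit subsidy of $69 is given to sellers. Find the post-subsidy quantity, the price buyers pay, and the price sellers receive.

Pre-subsidy: 1328.5 - 7.5p = -454 + 4p gives p* = 155, q* = 166.
With the subsidy, sellers receive ps = pb + 69 for each unit, where pb is the price buyers pay.
Supply in terms of pb becomes qs = -454 + 4(pb + 69) = -178 + 4pb. Setting this equal to demand: 1328.5 - 7.5pb = -178 + 4pb, so pb = 131.
Sellers receive ps = 131 + 69 = 200; q' = 1328.5 − 7.5·131 = 346.

q' = 346; buyers pay $131; sellers receive $200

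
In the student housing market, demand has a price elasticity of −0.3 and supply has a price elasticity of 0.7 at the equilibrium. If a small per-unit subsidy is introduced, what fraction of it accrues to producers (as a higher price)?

Producer share = 0.3

For a small subsidy around the equilibrium, the benefit split depends on the relative slopes, which at a point are proportional to the elasticities.
Buyer share = εs/(εs + |εd|) = 0.7/(0.7 + 0.3) = 0.7; seller share = |εd|/(εs + |εd|) = 0.3.
So producers capture 0.3 of the subsidy.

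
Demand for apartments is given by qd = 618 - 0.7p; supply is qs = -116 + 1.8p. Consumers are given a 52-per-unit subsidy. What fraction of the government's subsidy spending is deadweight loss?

DWL / government spending = 819/27418

Pre-subsidy: 618 - 0.7p = -116 + 1.8p gives p* = 293.6, q* = 412.48.
With the rebate, buyers effectively pay pb = ps − 52, where ps is the price sellers receive.
Demand in terms of ps becomes qd = 618 − 0.7(ps − 52) = 654.4 - 0.7ps. Setting this equal to supply: 654.4 - 0.7ps = -116 + 1.8ps, so ps = 308.16.
Buyers pay pb = 308.16 − 52 = 256.16; q' = -116 + 1.8·308.16 = 438.688.
ΔCS = ½(412.48 + 438.688)(293.6 − 256.16) = 15933.86496; ΔPS = ½(412.48 + 438.688)(308.16 − 293.6) = 6196.50304.
Government spending = 52 × 438.688 = 22811.776.
DWL = ½ × 52 × (438.688 − 412.48) = 681.408; fraction = 681.408 / 22811.776 = 819/27418.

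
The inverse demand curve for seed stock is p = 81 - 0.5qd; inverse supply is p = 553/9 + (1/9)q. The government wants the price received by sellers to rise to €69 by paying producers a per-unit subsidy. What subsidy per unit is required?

Required subsidy s = €22 per unit

At a seller price of 69, quantity supplied is -553 + 9·69 = 68.
Buyers absorb 68 only when they pay pb = 81 − 0.5·68 = 47.
s = ps − pb = 69 − 47 = 22.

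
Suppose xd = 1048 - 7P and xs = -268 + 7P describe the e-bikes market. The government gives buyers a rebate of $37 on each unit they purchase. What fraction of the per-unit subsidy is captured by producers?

Pre-subsidy: 1048 - 7P = -268 + 7P gives P* = 94, x* = 390.
With the rebate, buyers effectively pay Pb = Ps − 37, where Ps is the price sellers receive.
Demand in terms of Ps becomes xd = 1048 − 7(Ps − 37) = 1307 - 7Ps. Setting this equal to supply: 1307 - 7Ps = -268 + 7Ps, so Ps = 112.5.
Buyers pay Pb = 112.5 − 37 = 75.5; x' = -268 + 7·112.5 = 519.5.
Buyers' price falls by P* − Pb = 94 − 75.5 = 18.5; sellers' price rises by Ps − P* = 112.5 − 94 = 18.5.
So producers capture 18.5/37 = 0.5 of each unit of subsidy.

Producer share = 0.5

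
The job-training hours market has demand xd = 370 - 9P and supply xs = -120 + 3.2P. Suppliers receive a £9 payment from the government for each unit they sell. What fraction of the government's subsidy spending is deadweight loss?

DWL / government spending = 81/227

Pre-subsidy: 370 - 9P = -120 + 3.2P gives P* = 2450/61, x* = 520/61.
With the subsidy, sellers receive Ps = Pb + 9 for each unit, where Pb is the price buyers pay.
Supply in terms of Pb becomes xs = -120 + 3.2(Pb + 9) = -91.2 + 3.2Pb. Setting this equal to demand: 370 - 9Pb = -91.2 + 3.2Pb, so Pb = 2306/61.
Sellers receive Ps = 2306/61 + 9 = 2855/61; x' = 370 − 9·(2306/61) = 1816/61.
ΔCS = ½(520/61 + 1816/61)(2450/61 − 2306/61) = 168192/3721; ΔPS = ½(520/61 + 1816/61)(2855/61 − 2450/61) = 473040/3721.
Government spending = 9 × 1816/61 = 16344/61.
DWL = ½ × 9 × (1816/61 − 520/61) = 5832/61; fraction = (5832/61) / (16344/61) = 81/227.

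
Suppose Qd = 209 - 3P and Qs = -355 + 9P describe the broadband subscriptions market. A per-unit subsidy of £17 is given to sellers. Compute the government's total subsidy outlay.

Government cost = £1806.25

Pre-subsidy: 209 - 3P = -355 + 9P gives P* = 47, Q* = 68.
With the subsidy, sellers receive Ps = Pb + 17 for each unit, where Pb is the price buyers pay.
Supply in terms of Pb becomes Qs = -355 + 9(Pb + 17) = -202 + 9Pb. Setting this equal to demand: 209 - 3Pb = -202 + 9Pb, so Pb = 34.25.
Sellers receive Ps = 34.25 + 17 = 51.25; Q' = 209 − 3·34.25 = 106.25.
Government outlay = subsidy × quantity = 17 × 106.25 = 1806.25.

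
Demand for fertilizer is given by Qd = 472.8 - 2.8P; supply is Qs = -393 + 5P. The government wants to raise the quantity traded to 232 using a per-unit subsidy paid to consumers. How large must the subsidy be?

At Q = 232, invert demand for the buyer price: Pb = (472.8 − 232)/2.8 = 86; invert supply for the seller price: Ps = (232 − (-393))/5 = 125.
The subsidy must fill the gap: s = Ps − Pb = 125 − 86 = 39.

Required subsidy s = 39 per unit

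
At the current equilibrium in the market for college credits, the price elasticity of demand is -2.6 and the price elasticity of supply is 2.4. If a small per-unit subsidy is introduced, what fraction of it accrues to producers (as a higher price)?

For a small subsidy around the equilibrium, the benefit split depends on the relative slopes, which at a point are proportional to the elasticities.
Buyer share = εs/(εs + |εd|) = 2.4/(2.4 + 2.6) = 0.48; seller share = |εd|/(εs + |εd|) = 0.52.
So producers capture 0.52 of the subsidy.

Producer share = 0.52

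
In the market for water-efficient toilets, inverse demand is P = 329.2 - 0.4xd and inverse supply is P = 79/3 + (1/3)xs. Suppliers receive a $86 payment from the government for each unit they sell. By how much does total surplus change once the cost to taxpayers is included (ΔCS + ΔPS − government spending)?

Net change in total surplus = -55470/11

Pre-subsidy: 329.2 - 0.4x = 79/3 + (1/3)x gives x* = 413 and P* = 164.
With the subsidy, sellers receive Ps = Pb + 86 for each unit, where Pb is the price buyers pay.
On the curves, Pb = 329.2 - 0.4x and Ps = 79/3 + (1/3)x; the wedge Ps − Pb = 86 gives 79/3 + (1/3)x − (329.2 - 0.4x) = 86, so x' = 5833/11.
Then Pb = 329.2 − 0.4·(5833/11) = 1288/11 and Ps = 79/3 + (1/3)·(5833/11) = 2234/11.
ΔCS = ½(413 + 5833/11)(164 − 1288/11) = 2677008/121; ΔPS = ½(413 + 5833/11)(2234/11 − 164) = 2230840/121.
Government spending = 86 × 5833/11 = 501638/11.
Net change = 2677008/121 + 2230840/121 − 501638/11 = -55470/11. The loss equals the DWL triangle ½·86·1290/11.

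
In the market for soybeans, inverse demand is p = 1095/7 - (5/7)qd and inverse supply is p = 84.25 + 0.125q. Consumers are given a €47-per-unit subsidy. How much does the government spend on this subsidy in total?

Government cost = €6674

Pre-subsidy: 1095/7 - (5/7)q = 84.25 + 0.125q gives q* = 86 and p* = 95.
With the rebate, buyers effectively pay pb = ps − 47, where ps is the price sellers receive.
On the curves, pb = 1095/7 - (5/7)q and ps = 84.25 + 0.125q; the wedge ps − pb = 47 gives 84.25 + 0.125q − (1095/7 - (5/7)q) = 47, so q' = 142.
Then pb = 1095/7 − (5/7)·142 = 55 and ps = 84.25 + 0.125·142 = 102.
Government outlay = subsidy × quantity = 47 × 142 = 6674.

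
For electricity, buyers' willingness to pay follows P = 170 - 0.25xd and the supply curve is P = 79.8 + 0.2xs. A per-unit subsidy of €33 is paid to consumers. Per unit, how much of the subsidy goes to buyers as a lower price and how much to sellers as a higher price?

Pre-subsidy: 170 - 0.25x = 79.8 + 0.2x gives x* = 1804/9 and P* = 1079/9.
With the rebate, buyers effectively pay Pb = Ps − 33, where Ps is the price sellers receive.
On the curves, Pb = 170 - 0.25x and Ps = 79.8 + 0.2x; the wedge Ps − Pb = 33 gives 79.8 + 0.2x − (170 - 0.25x) = 33, so x' = 2464/9.
Then Pb = 170 − 0.25·(2464/9) = 914/9 and Ps = 79.8 + 0.2·(2464/9) = 1211/9.
Buyers' price falls by P* − Pb = 1079/9 − 914/9 = 55/3; sellers' price rises by Ps − P* = 1211/9 − 1079/9 = 44/3.

Buyers gain 55/3 per unit; sellers gain 44/3 per unit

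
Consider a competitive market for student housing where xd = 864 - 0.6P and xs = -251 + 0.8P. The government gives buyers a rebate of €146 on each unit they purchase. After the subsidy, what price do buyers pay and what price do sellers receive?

Buyers pay €713; sellers receive €859

Pre-subsidy: 864 - 0.6P = -251 + 0.8P gives P* = 5575/7, x* = 2703/7.
With the rebate, buyers effectively pay Pb = Ps − 146, where Ps is the price sellers receive.
Demand in terms of Ps becomes xd = 864 − 0.6(Ps − 146) = 951.6 - 0.6Ps. Setting this equal to supply: 951.6 - 0.6Ps = -251 + 0.8Ps, so Ps = 859.
Buyers pay Pb = 859 − 146 = 713; x' = -251 + 0.8·859 = 436.2.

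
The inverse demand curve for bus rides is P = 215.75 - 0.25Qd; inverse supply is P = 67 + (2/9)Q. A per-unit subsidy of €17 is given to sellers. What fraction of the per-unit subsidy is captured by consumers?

Pre-subsidy: 215.75 - 0.25Q = 67 + (2/9)Q gives Q* = 315 and P* = 137.
With the subsidy, sellers receive Ps = Pb + 17 for each unit, where Pb is the price buyers pay.
On the curves, Pb = 215.75 - 0.25Q and Ps = 67 + (2/9)Q; the wedge Ps − Pb = 17 gives 67 + (2/9)Q − (215.75 - 0.25Q) = 17, so Q' = 351.
Then Pb = 215.75 − 0.25·351 = 128 and Ps = 67 + (2/9)·351 = 145.
Buyers' price falls by P* − Pb = 137 − 128 = 9; sellers' price rises by Ps − P* = 145 − 137 = 8.
So consumers capture 9/17 = 9/17 of each unit of subsidy.

Consumer share = 9/17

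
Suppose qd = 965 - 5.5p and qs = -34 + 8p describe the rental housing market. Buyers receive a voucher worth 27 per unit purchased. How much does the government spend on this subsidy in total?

Pre-subsidy: 965 - 5.5p = -34 + 8p gives p* = 74, q* = 558.
With the rebate, buyers effectively pay pb = ps − 27, where ps is the price sellers receive.
Demand in terms of ps becomes qd = 965 − 5.5(ps − 27) = 1113.5 - 5.5ps. Setting this equal to supply: 1113.5 - 5.5ps = -34 + 8ps, so ps = 85.
Buyers pay pb = 85 − 27 = 58; q' = -34 + 8·85 = 646.
Government outlay = subsidy × quantity = 27 × 646 = 17442.

Government cost = 17442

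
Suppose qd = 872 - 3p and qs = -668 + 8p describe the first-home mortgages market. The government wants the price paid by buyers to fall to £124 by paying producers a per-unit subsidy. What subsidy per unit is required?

Required subsidy s = £22 per unit

At a buyer price of 124, quantity demanded is 872 − 3·124 = 500.
Sellers supply 500 only when they receive ps with -668 + 8·ps = 500, i.e. ps = 146.
s = ps − pb = 146 − 124 = 22.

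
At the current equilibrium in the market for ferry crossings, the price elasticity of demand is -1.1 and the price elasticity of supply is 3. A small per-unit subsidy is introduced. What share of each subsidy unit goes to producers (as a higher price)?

Producer share = 11/41

For a small subsidy around the equilibrium, the benefit split depends on the relative slopes, which at a point are proportional to the elasticities.
Buyer share = εs/(εs + |εd|) = 3/(3 + 1.1) = 30/41; seller share = |εd|/(εs + |εd|) = 11/41.
So producers capture 11/41 of the subsidy.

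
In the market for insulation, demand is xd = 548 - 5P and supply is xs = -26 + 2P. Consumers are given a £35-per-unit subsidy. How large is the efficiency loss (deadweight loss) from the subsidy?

Pre-subsidy: 548 - 5P = -26 + 2P gives P* = 82, x* = 138.
With the rebate, buyers effectively pay Pb = Ps − 35, where Ps is the price sellers receive.
Demand in terms of Ps becomes xd = 548 − 5(Ps − 35) = 723 - 5Ps. Setting this equal to supply: 723 - 5Ps = -26 + 2Ps, so Ps = 107.
Buyers pay Pb = 107 − 35 = 72; x' = -26 + 2·107 = 188.
The subsidy expands output by 188 − 138 = 50 past the efficient level; on those units the gap between marginal cost and willingness to pay runs from 0 up to 35.
DWL = ½ × 35 × 50 = 875.

Deadweight loss = £875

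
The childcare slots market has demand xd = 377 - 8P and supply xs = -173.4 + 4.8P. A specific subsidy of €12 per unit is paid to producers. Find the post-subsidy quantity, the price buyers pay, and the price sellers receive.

Pre-subsidy: 377 - 8P = -173.4 + 4.8P gives P* = 43, x* = 33.
With the subsidy, sellers receive Ps = Pb + 12 for each unit, where Pb is the price buyers pay.
Supply in terms of Pb becomes xs = -173.4 + 4.8(Pb + 12) = -115.8 + 4.8Pb. Setting this equal to demand: 377 - 8Pb = -115.8 + 4.8Pb, so Pb = 38.5.
Sellers receive Ps = 38.5 + 12 = 50.5; x' = 377 − 8·38.5 = 69.

x' = 69; buyers pay €38.5; sellers receive €50.5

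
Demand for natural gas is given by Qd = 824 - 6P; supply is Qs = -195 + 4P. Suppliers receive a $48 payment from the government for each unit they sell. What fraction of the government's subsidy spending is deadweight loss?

DWL / government spending = 288/1639

Pre-subsidy: 824 - 6P = -195 + 4P gives P* = 101.9, Q* = 212.6.
With the subsidy, sellers receive Ps = Pb + 48 for each unit, where Pb is the price buyers pay.
Supply in terms of Pb becomes Qs = -195 + 4(Pb + 48) = -3 + 4Pb. Setting this equal to demand: 824 - 6Pb = -3 + 4Pb, so Pb = 82.7.
Sellers receive Ps = 82.7 + 48 = 130.7; Q' = 824 − 6·82.7 = 327.8.
ΔCS = ½(212.6 + 327.8)(101.9 − 82.7) = 5187.84; ΔPS = ½(212.6 + 327.8)(130.7 − 101.9) = 7781.76.
Government spending = 48 × 327.8 = 15734.4.
DWL = ½ × 48 × (327.8 − 212.6) = 2764.8; fraction = 2764.8 / 15734.4 = 288/1639.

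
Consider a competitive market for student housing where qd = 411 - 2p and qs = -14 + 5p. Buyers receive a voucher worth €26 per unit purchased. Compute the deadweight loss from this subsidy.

Pre-subsidy: 411 - 2p = -14 + 5p gives p* = 425/7, q* = 2027/7.
With the rebate, buyers effectively pay pb = ps − 26, where ps is the price sellers receive.
Demand in terms of ps becomes qd = 411 − 2(ps − 26) = 463 - 2ps. Setting this equal to supply: 463 - 2ps = -14 + 5ps, so ps = 477/7.
Buyers pay pb = 477/7 − 26 = 295/7; q' = -14 + 5·(477/7) = 2287/7.
The subsidy expands output by 2287/7 − 2027/7 = 260/7 past the efficient level; on those units the gap between marginal cost and willingness to pay runs from 0 up to 26.
DWL = ½ × 26 × 260/7 = 3380/7.

Deadweight loss = 3380/7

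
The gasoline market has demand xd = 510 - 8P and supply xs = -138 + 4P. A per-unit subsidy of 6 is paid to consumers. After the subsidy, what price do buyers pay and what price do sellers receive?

Buyers pay 52; sellers receive 58

Pre-subsidy: 510 - 8P = -138 + 4P gives P* = 54, x* = 78.
With the rebate, buyers effectively pay Pb = Ps − 6, where Ps is the price sellers receive.
Demand in terms of Ps becomes xd = 510 − 8(Ps − 6) = 558 - 8Ps. Setting this equal to supply: 558 - 8Ps = -138 + 4Ps, so Ps = 58.
Buyers pay Pb = 58 − 6 = 52; x' = -138 + 4·58 = 94.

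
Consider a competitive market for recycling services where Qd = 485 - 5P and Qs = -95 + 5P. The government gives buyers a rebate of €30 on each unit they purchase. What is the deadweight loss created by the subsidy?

Deadweight loss = €1125

Pre-subsidy: 485 - 5P = -95 + 5P gives P* = 58, Q* = 195.
With the rebate, buyers effectively pay Pb = Ps − 30, where Ps is the price sellers receive.
Demand in terms of Ps becomes Qd = 485 − 5(Ps − 30) = 635 - 5Ps. Setting this equal to supply: 635 - 5Ps = -95 + 5Ps, so Ps = 73.
Buyers pay Pb = 73 − 30 = 43; Q' = -95 + 5·73 = 270.
The subsidy expands output by 270 − 195 = 75 past the efficient level; on those units the gap between marginal cost and willingness to pay runs from 0 up to 30.
DWL = ½ × 30 × 75 = 1125.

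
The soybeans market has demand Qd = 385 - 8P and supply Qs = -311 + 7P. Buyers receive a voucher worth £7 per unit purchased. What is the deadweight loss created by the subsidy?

Deadweight loss = 1372/15

Pre-subsidy: 385 - 8P = -311 + 7P gives P* = 46.4, Q* = 13.8.
With the rebate, buyers effectively pay Pb = Ps − 7, where Ps is the price sellers receive.
Demand in terms of Ps becomes Qd = 385 − 8(Ps − 7) = 441 - 8Ps. Setting this equal to supply: 441 - 8Ps = -311 + 7Ps, so Ps = 752/15.
Buyers pay Pb = 752/15 − 7 = 647/15; Q' = -311 + 7·(752/15) = 599/15.
The subsidy expands output by 599/15 − 13.8 = 392/15 past the efficient level; on those units the gap between marginal cost and willingness to pay runs from 0 up to 7.
DWL = ½ × 7 × 392/15 = 1372/15.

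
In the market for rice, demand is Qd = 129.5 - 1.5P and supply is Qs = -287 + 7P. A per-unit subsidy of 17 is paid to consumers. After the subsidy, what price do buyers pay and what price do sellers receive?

Buyers pay 35; sellers receive 52

Pre-subsidy: 129.5 - 1.5P = -287 + 7P gives P* = 49, Q* = 56.
With the rebate, buyers effectively pay Pb = Ps − 17, where Ps is the price sellers receive.
Demand in terms of Ps becomes Qd = 129.5 − 1.5(Ps − 17) = 155 - 1.5Ps. Setting this equal to supply: 155 - 1.5Ps = -287 + 7Ps, so Ps = 52.
Buyers pay Pb = 52 − 17 = 35; Q' = -287 + 7·52 = 77.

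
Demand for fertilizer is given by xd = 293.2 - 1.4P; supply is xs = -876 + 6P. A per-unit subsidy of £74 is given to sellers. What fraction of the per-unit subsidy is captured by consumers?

Consumer share = 30/37

Pre-subsidy: 293.2 - 1.4P = -876 + 6P gives P* = 158, x* = 72.
With the subsidy, sellers receive Ps = Pb + 74 for each unit, where Pb is the price buyers pay.
Supply in terms of Pb becomes xs = -876 + 6(Pb + 74) = -432 + 6Pb. Setting this equal to demand: 293.2 - 1.4Pb = -432 + 6Pb, so Pb = 98.
Sellers receive Ps = 98 + 74 = 172; x' = 293.2 − 1.4·98 = 156.
Buyers' price falls by P* − Pb = 158 − 98 = 60; sellers' price rises by Ps − P* = 172 − 158 = 14.
So consumers capture 60/74 = 30/37 of each unit of subsidy.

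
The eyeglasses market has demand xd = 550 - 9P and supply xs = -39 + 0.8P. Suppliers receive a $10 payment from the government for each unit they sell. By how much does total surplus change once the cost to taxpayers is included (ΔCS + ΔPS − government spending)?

Net change in total surplus = -1800/49

Pre-subsidy: 550 - 9P = -39 + 0.8P gives P* = 2945/49, x* = 445/49.
With the subsidy, sellers receive Ps = Pb + 10 for each unit, where Pb is the price buyers pay.
Supply in terms of Pb becomes xs = -39 + 0.8(Pb + 10) = -31 + 0.8Pb. Setting this equal to demand: 550 - 9Pb = -31 + 0.8Pb, so Pb = 415/7.
Sellers receive Ps = 415/7 + 10 = 485/7; x' = 550 − 9·(415/7) = 115/7.
ΔCS = ½(445/49 + 115/7)(2945/49 − 415/7) = 25000/2401; ΔPS = ½(445/49 + 115/7)(485/7 − 2945/49) = 281250/2401.
Government spending = 10 × 115/7 = 1150/7.
Net change = 25000/2401 + 281250/2401 − 1150/7 = -1800/49. The loss equals the DWL triangle ½·10·360/49.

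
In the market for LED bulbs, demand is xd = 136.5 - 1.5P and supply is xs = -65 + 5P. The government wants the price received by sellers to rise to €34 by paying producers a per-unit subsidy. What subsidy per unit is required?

Required subsidy s = €13 per unit

At a seller price of 34, quantity supplied is -65 + 5·34 = 105.
Buyers absorb 105 only when they pay Pb with 136.5 − 1.5·Pb = 105, i.e. Pb = 21.
s = Ps − Pb = 34 − 21 = 13.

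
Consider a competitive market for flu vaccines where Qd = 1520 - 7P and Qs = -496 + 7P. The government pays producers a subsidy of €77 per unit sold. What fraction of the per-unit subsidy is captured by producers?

Producer share = 0.5

Pre-subsidy: 1520 - 7P = -496 + 7P gives P* = 144, Q* = 512.
With the subsidy, sellers receive Ps = Pb + 77 for each unit, where Pb is the price buyers pay.
Supply in terms of Pb becomes Qs = -496 + 7(Pb + 77) = 43 + 7Pb. Setting this equal to demand: 1520 - 7Pb = 43 + 7Pb, so Pb = 105.5.
Sellers receive Ps = 105.5 + 77 = 182.5; Q' = 1520 − 7·105.5 = 781.5.
Buyers' price falls by P* − Pb = 144 − 105.5 = 38.5; sellers' price rises by Ps − P* = 182.5 − 144 = 38.5.
So producers capture 38.5/77 = 0.5 of each unit of subsidy.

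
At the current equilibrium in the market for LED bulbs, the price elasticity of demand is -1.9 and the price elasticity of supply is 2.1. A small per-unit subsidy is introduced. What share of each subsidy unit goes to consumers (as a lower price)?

Consumer share = 0.525

For a small subsidy around the equilibrium, the benefit split depends on the relative slopes, which at a point are proportional to the elasticities.
Buyer share = εs/(εs + |εd|) = 2.1/(2.1 + 1.9) = 0.525; seller share = |εd|/(εs + |εd|) = 0.475.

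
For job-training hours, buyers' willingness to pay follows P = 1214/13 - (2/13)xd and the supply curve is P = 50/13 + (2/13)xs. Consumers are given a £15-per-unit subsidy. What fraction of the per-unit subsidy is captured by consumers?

Consumer share = 0.5

Pre-subsidy: 1214/13 - (2/13)x = 50/13 + (2/13)x gives x* = 291 and P* = 632/13.
With the rebate, buyers effectively pay Pb = Ps − 15, where Ps is the price sellers receive.
On the curves, Pb = 1214/13 - (2/13)x and Ps = 50/13 + (2/13)x; the wedge Ps − Pb = 15 gives 50/13 + (2/13)x − (1214/13 - (2/13)x) = 15, so x' = 339.75.
Then Pb = 1214/13 − (2/13)·339.75 = 1069/26 and Ps = 50/13 + (2/13)·339.75 = 1459/26.
Buyers' price falls by P* − Pb = 632/13 − 1069/26 = 7.5; sellers' price rises by Ps − P* = 1459/26 − 632/13 = 7.5.
So consumers capture 7.5/15 = 0.5 of each unit of subsidy.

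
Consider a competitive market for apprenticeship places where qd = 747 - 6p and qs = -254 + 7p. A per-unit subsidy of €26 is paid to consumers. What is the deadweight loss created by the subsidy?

Pre-subsidy: 747 - 6p = -254 + 7p gives p* = 77, q* = 285.
With the rebate, buyers effectively pay pb = ps − 26, where ps is the price sellers receive.
Demand in terms of ps becomes qd = 747 − 6(ps − 26) = 903 - 6ps. Setting this equal to supply: 903 - 6ps = -254 + 7ps, so ps = 89.
Buyers pay pb = 89 − 26 = 63; q' = -254 + 7·89 = 369.
The subsidy expands output by 369 − 285 = 84 past the efficient level; on those units the gap between marginal cost and willingness to pay runs from 0 up to 26.
DWL = ½ × 26 × 84 = 1092.

Deadweight loss = €1092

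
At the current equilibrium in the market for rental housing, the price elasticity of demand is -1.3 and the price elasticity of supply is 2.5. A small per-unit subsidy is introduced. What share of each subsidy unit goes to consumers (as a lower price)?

For a small subsidy around the equilibrium, the benefit split depends on the relative slopes, which at a point are proportional to the elasticities.
Buyer share = εs/(εs + |εd|) = 2.5/(2.5 + 1.3) = 25/38; seller share = |εd|/(εs + |εd|) = 13/38.

Consumer share = 25/38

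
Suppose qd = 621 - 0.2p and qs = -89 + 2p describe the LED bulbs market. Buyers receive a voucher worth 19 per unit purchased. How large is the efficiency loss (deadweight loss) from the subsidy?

Deadweight loss = 361/11

Pre-subsidy: 621 - 0.2p = -89 + 2p gives p* = 3550/11, q* = 6121/11.
With the rebate, buyers effectively pay pb = ps − 19, where ps is the price sellers receive.
Demand in terms of ps becomes qd = 621 − 0.2(ps − 19) = 624.8 - 0.2ps. Setting this equal to supply: 624.8 - 0.2ps = -89 + 2ps, so ps = 3569/11.
Buyers pay pb = 3569/11 − 19 = 3360/11; q' = -89 + 2·(3569/11) = 6159/11.
The subsidy expands output by 6159/11 − 6121/11 = 38/11 past the efficient level; on those units the gap between marginal cost and willingness to pay runs from 0 up to 19.
DWL = ½ × 19 × 38/11 = 361/11.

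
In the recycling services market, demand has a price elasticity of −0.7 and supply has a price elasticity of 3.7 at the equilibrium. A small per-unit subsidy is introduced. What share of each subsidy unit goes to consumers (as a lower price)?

Consumer share = 37/44

For a small subsidy around the equilibrium, the benefit split depends on the relative slopes, which at a point are proportional to the elasticities.
Buyer share = εs/(εs + |εd|) = 3.7/(3.7 + 0.7) = 37/44; seller share = |εd|/(εs + |εd|) = 7/44.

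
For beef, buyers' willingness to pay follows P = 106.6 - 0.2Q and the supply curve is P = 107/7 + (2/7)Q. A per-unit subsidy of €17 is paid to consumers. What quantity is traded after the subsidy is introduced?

Pre-subsidy: 106.6 - 0.2Q = 107/7 + (2/7)Q gives Q* = 188 and P* = 69.
With the rebate, buyers effectively pay Pb = Ps − 17, where Ps is the price sellers receive.
On the curves, Pb = 106.6 - 0.2Q and Ps = 107/7 + (2/7)Q; the wedge Ps − Pb = 17 gives 107/7 + (2/7)Q − (106.6 - 0.2Q) = 17, so Q' = 223.
Then Pb = 106.6 − 0.2·223 = 62 and Ps = 107/7 + (2/7)·223 = 79.

Q' = 223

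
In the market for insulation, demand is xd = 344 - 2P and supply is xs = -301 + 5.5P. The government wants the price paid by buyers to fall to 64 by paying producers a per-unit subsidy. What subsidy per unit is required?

At a buyer price of 64, quantity demanded is 344 − 2·64 = 216.
Sellers supply 216 only when they receive Ps with -301 + 5.5·Ps = 216, i.e. Ps = 94.
s = Ps − Pb = 94 − 64 = 30.

Required subsidy s = 30 per unit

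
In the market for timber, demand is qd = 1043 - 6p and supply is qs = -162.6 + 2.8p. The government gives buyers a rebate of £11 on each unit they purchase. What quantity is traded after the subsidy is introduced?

Pre-subsidy: 1043 - 6p = -162.6 + 2.8p gives p* = 137, q* = 221.
With the rebate, buyers effectively pay pb = ps − 11, where ps is the price sellers receive.
Demand in terms of ps becomes qd = 1043 − 6(ps − 11) = 1109 - 6ps. Setting this equal to supply: 1109 - 6ps = -162.6 + 2.8ps, so ps = 144.5.
Buyers pay pb = 144.5 − 11 = 133.5; q' = -162.6 + 2.8·144.5 = 242.

q' = 242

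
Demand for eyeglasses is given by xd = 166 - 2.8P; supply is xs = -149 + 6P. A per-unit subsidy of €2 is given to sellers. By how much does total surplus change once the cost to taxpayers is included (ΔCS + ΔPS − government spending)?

Pre-subsidy: 166 - 2.8P = -149 + 6P gives P* = 1575/44, x* = 1447/22.
With the subsidy, sellers receive Ps = Pb + 2 for each unit, where Pb is the price buyers pay.
Supply in terms of Pb becomes xs = -149 + 6(Pb + 2) = -137 + 6Pb. Setting this equal to demand: 166 - 2.8Pb = -137 + 6Pb, so Pb = 1515/44.
Sellers receive Ps = 1515/44 + 2 = 1603/44; x' = 166 − 2.8·(1515/44) = 1531/22.
ΔCS = ½(1447/22 + 1531/22)(1575/44 − 1515/44) = 22335/242; ΔPS = ½(1447/22 + 1531/22)(1603/44 − 1575/44) = 10423/242.
Government spending = 2 × 1531/22 = 1531/11.
Net change = 22335/242 + 10423/242 − 1531/11 = -42/11. The loss equals the DWL triangle ½·2·42/11.

Net change in total surplus = -42/11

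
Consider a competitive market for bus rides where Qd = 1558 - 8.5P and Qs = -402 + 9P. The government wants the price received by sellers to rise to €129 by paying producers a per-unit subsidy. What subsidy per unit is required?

At a seller price of 129, quantity supplied is -402 + 9·129 = 759.
Buyers absorb 759 only when they pay Pb with 1558 − 8.5·Pb = 759, i.e. Pb = 94.
s = Ps − Pb = 129 − 94 = 35.

Required subsidy s = €35 per unit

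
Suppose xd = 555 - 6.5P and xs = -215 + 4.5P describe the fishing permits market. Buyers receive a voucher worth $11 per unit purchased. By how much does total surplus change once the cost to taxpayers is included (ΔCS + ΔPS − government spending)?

Net change in total surplus = -$160.875

Pre-subsidy: 555 - 6.5P = -215 + 4.5P gives P* = 70, x* = 100.
With the rebate, buyers effectively pay Pb = Ps − 11, where Ps is the price sellers receive.
Demand in terms of Ps becomes xd = 555 − 6.5(Ps − 11) = 626.5 - 6.5Ps. Setting this equal to supply: 626.5 - 6.5Ps = -215 + 4.5Ps, so Ps = 76.5.
Buyers pay Pb = 76.5 − 11 = 65.5; x' = -215 + 4.5·76.5 = 129.25.
ΔCS = ½(100 + 129.25)(70 − 65.5) = 515.8125; ΔPS = ½(100 + 129.25)(76.5 − 70) = 745.0625.
Government spending = 11 × 129.25 = 1421.75.
Net change = 515.8125 + 745.0625 − 1421.75 = -160.875. The loss equals the DWL triangle ½·11·29.25.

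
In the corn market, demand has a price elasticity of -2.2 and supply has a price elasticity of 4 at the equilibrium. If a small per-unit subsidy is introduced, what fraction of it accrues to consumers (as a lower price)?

Consumer share = 20/31

For a small subsidy around the equilibrium, the benefit split depends on the relative slopes, which at a point are proportional to the elasticities.
Buyer share = εs/(εs + |εd|) = 4/(4 + 2.2) = 20/31; seller share = |εd|/(εs + |εd|) = 11/31.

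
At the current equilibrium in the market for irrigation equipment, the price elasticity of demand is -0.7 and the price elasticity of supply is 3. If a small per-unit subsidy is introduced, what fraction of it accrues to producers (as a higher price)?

For a small subsidy around the equilibrium, the benefit split depends on the relative slopes, which at a point are proportional to the elasticities.
Buyer share = εs/(εs + |εd|) = 3/(3 + 0.7) = 30/37; seller share = |εd|/(εs + |εd|) = 7/37.
So producers capture 7/37 of the subsidy.

Producer share = 7/37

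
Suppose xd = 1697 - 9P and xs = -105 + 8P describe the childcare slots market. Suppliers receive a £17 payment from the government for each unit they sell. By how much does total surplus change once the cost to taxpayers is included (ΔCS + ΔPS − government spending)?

Pre-subsidy: 1697 - 9P = -105 + 8P gives P* = 106, x* = 743.
With the subsidy, sellers receive Ps = Pb + 17 for each unit, where Pb is the price buyers pay.
Supply in terms of Pb becomes xs = -105 + 8(Pb + 17) = 31 + 8Pb. Setting this equal to demand: 1697 - 9Pb = 31 + 8Pb, so Pb = 98.
Sellers receive Ps = 98 + 17 = 115; x' = 1697 − 9·98 = 815.
ΔCS = ½(743 + 815)(106 − 98) = 6232; ΔPS = ½(743 + 815)(115 − 106) = 7011.
Government spending = 17 × 815 = 13855.
Net change = 6232 + 7011 − 13855 = -612. The loss equals the DWL triangle ½·17·72.

Net change in total surplus = -£612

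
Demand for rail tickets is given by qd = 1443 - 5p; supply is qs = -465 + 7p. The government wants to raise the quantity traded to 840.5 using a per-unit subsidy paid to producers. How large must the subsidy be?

At q = 840.5, invert demand for the buyer price: pb = (1443 − 840.5)/5 = 120.5; invert supply for the seller price: ps = (840.5 − (-465))/7 = 186.5.
The subsidy must fill the gap: s = ps − pb = 186.5 − 120.5 = 66.

Required subsidy s = 66 per unit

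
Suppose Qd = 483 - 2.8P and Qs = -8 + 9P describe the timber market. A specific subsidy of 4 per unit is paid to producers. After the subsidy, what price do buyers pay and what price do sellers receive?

Buyers pay 2275/59; sellers receive 2511/59

Pre-subsidy: 483 - 2.8P = -8 + 9P gives P* = 2455/59, Q* = 21623/59.
With the subsidy, sellers receive Ps = Pb + 4 for each unit, where Pb is the price buyers pay.
Supply in terms of Pb becomes Qs = -8 + 9(Pb + 4) = 28 + 9Pb. Setting this equal to demand: 483 - 2.8Pb = 28 + 9Pb, so Pb = 2275/59.
Sellers receive Ps = 2275/59 + 4 = 2511/59; Q' = 483 − 2.8·(2275/59) = 22127/59.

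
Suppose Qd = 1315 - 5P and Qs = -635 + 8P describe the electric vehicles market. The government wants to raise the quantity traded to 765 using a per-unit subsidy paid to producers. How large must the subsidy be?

Required subsidy s = 65 per unit

At Q = 765, invert demand for the buyer price: Pb = (1315 − 765)/5 = 110; invert supply for the seller price: Ps = (765 − (-635))/8 = 175.
The subsidy must fill the gap: s = Ps − Pb = 175 − 110 = 65.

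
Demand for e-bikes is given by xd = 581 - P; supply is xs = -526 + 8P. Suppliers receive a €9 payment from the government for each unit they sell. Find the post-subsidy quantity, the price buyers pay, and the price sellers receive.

Pre-subsidy: 581 - P = -526 + 8P gives P* = 123, x* = 458.
With the subsidy, sellers receive Ps = Pb + 9 for each unit, where Pb is the price buyers pay.
Supply in terms of Pb becomes xs = -526 + 8(Pb + 9) = -454 + 8Pb. Setting this equal to demand: 581 - Pb = -454 + 8Pb, so Pb = 115.
Sellers receive Ps = 115 + 9 = 124; x' = 581 − 1·115 = 466.

x' = 466; buyers pay €115; sellers receive €124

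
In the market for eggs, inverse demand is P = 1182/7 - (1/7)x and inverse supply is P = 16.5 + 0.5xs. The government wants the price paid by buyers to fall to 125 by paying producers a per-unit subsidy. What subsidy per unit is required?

Required subsidy s = 45 per unit

At a buyer price of 125, quantity demanded is 1182 − 7·125 = 307.
Sellers supply 307 only when they receive Ps = 16.5 + 0.5·307 = 170.
s = Ps − Pb = 170 − 125 = 45.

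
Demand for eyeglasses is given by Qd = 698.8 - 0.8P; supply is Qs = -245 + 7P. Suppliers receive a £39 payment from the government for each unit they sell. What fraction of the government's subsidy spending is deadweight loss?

DWL / government spending = 1/45

Pre-subsidy: 698.8 - 0.8P = -245 + 7P gives P* = 121, Q* = 602.
With the subsidy, sellers receive Ps = Pb + 39 for each unit, where Pb is the price buyers pay.
Supply in terms of Pb becomes Qs = -245 + 7(Pb + 39) = 28 + 7Pb. Setting this equal to demand: 698.8 - 0.8Pb = 28 + 7Pb, so Pb = 86.
Sellers receive Ps = 86 + 39 = 125; Q' = 698.8 − 0.8·86 = 630.
ΔCS = ½(602 + 630)(121 − 86) = 21560; ΔPS = ½(602 + 630)(125 − 121) = 2464.
Government spending = 39 × 630 = 24570.
DWL = ½ × 39 × (630 − 602) = 546; fraction = 546 / 24570 = 1/45.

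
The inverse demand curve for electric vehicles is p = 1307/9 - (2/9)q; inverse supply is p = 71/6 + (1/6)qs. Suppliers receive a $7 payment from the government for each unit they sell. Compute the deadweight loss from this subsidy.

Pre-subsidy: 1307/9 - (2/9)q = 71/6 + (1/6)q gives q* = 343 and p* = 69.
With the subsidy, sellers receive ps = pb + 7 for each unit, where pb is the price buyers pay.
On the curves, pb = 1307/9 - (2/9)q and ps = 71/6 + (1/6)q; the wedge ps − pb = 7 gives 71/6 + (1/6)q − (1307/9 - (2/9)q) = 7, so q' = 361.
Then pb = 1307/9 − (2/9)·361 = 65 and ps = 71/6 + (1/6)·361 = 72.
The subsidy expands output by 361 − 343 = 18 past the efficient level; on those units the gap between marginal cost and willingness to pay runs from 0 up to 7.
DWL = ½ × 7 × 18 = 63.

Deadweight loss = $63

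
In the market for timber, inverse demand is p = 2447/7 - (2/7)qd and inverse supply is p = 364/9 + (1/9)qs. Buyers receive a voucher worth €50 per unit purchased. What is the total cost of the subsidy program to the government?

Pre-subsidy: 2447/7 - (2/7)q = 364/9 + (1/9)q gives q* = 779 and p* = 127.
With the rebate, buyers effectively pay pb = ps − 50, where ps is the price sellers receive.
On the curves, pb = 2447/7 - (2/7)q and ps = 364/9 + (1/9)q; the wedge ps − pb = 50 gives 364/9 + (1/9)q − (2447/7 - (2/7)q) = 50, so q' = 905.
Then pb = 2447/7 − (2/7)·905 = 91 and ps = 364/9 + (1/9)·905 = 141.
Government outlay = subsidy × quantity = 50 × 905 = 45250.

Government cost = €45250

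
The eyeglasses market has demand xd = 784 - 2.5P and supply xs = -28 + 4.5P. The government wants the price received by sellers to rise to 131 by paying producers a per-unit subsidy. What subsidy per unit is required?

At a seller price of 131, quantity supplied is -28 + 4.5·131 = 561.5.
Buyers absorb 561.5 only when they pay Pb with 784 − 2.5·Pb = 561.5, i.e. Pb = 89.
s = Ps − Pb = 131 − 89 = 42.

Required subsidy s = 42 per unit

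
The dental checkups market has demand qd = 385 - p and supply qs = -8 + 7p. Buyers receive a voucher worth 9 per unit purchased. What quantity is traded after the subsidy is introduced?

Pre-subsidy: 385 - p = -8 + 7p gives p* = 49.125, q* = 335.875.
With the rebate, buyers effectively pay pb = ps − 9, where ps is the price sellers receive.
Demand in terms of ps becomes qd = 385 − 1(ps − 9) = 394 - ps. Setting this equal to supply: 394 - ps = -8 + 7ps, so ps = 50.25.
Buyers pay pb = 50.25 − 9 = 41.25; q' = -8 + 7·50.25 = 343.75.

q' = 343.75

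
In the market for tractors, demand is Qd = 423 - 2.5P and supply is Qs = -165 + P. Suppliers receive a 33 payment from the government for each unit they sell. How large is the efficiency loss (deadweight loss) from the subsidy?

Pre-subsidy: 423 - 2.5P = -165 + P gives P* = 168, Q* = 3.
With the subsidy, sellers receive Ps = Pb + 33 for each unit, where Pb is the price buyers pay.
Supply in terms of Pb becomes Qs = -165 + 1(Pb + 33) = -132 + Pb. Setting this equal to demand: 423 - 2.5Pb = -132 + Pb, so Pb = 1110/7.
Sellers receive Ps = 1110/7 + 33 = 1341/7; Q' = 423 − 2.5·(1110/7) = 186/7.
The subsidy expands output by 186/7 − 3 = 165/7 past the efficient level; on those units the gap between marginal cost and willingness to pay runs from 0 up to 33.
DWL = ½ × 33 × 165/7 = 5445/14.

Deadweight loss = 5445/14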